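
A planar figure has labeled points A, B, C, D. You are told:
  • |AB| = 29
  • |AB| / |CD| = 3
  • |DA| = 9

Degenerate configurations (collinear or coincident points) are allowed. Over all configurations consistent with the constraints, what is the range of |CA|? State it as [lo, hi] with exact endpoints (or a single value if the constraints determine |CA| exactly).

|CA| ∈ [2/3, 56/3]  (≈ [0.6667, 18.6667])

|AB| ∈ {29}
|AD| ∈ {9}
|CD| ∈ {29/3}
|BD| ∈ [20, 38]
|AC| ∈ [2/3, 56/3]
|BC| ∈ [31/3, 143/3]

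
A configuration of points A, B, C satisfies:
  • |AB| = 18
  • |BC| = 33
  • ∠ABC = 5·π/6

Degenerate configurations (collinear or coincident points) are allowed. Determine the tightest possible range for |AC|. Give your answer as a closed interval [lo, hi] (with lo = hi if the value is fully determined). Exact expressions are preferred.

|AB| ∈ {18}
|BC| ∈ {33}
|AC| ∈ {3·√(66·√(3) + 157)}

|AC| = 3·√(66·√(3) + 157)  (≈ 49.4150)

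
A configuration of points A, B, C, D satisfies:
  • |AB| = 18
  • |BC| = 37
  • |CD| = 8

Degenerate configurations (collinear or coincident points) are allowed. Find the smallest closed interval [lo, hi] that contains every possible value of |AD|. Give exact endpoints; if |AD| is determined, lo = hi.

|AB| ∈ {18}
|BC| ∈ {37}
|CD| ∈ {8}
|AC| ∈ [19, 55]
|BD| ∈ [29, 45]
|AD| ∈ [11, 63]

|AD| ∈ [11, 63]  (≈ [11.0000, 63.0000])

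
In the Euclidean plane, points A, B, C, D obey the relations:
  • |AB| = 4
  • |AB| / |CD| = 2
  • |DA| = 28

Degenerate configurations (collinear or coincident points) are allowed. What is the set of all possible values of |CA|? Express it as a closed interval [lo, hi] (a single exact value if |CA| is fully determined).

|AB| ∈ {4}
|AD| ∈ {28}
|CD| ∈ {2}
|BD| ∈ [24, 32]
|AC| ∈ [26, 30]
|BC| ∈ [22, 34]

|CA| ∈ [26, 30]  (≈ [26.0000, 30.0000])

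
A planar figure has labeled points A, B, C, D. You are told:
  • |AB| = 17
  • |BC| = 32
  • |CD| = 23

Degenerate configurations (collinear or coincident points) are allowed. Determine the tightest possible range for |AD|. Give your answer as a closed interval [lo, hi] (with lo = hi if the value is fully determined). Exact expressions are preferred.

|AD| ∈ [0, 72]  (≈ [0.0000, 72.0000])

|AB| ∈ {17}
|BC| ∈ {32}
|CD| ∈ {23}
|AC| ∈ [15, 49]
|BD| ∈ [9, 55]
|AD| ∈ [0, 72]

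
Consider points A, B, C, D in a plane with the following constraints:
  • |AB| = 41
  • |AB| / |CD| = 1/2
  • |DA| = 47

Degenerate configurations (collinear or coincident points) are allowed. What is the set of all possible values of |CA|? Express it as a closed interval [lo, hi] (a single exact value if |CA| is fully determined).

|CA| ∈ [35, 129]  (≈ [35.0000, 129.0000])

|AB| ∈ {41}
|AD| ∈ {47}
|CD| ∈ {82}
|BD| ∈ [6, 88]
|AC| ∈ [35, 129]
|BC| ∈ [0, 170]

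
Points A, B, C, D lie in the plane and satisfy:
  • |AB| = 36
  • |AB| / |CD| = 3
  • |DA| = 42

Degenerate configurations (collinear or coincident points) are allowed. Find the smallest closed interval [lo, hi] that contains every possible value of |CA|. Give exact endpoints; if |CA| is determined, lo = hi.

|CA| ∈ [30, 54]  (≈ [30.0000, 54.0000])

|AB| ∈ {36}
|AD| ∈ {42}
|CD| ∈ {12}
|BD| ∈ [6, 78]
|AC| ∈ [30, 54]
|BC| ∈ [0, 90]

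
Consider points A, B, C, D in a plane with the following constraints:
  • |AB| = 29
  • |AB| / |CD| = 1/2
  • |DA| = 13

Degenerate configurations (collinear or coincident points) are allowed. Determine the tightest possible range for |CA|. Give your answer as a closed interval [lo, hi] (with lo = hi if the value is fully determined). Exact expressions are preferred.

|CA| ∈ [45, 71]  (≈ [45.0000, 71.0000])

|AB| ∈ {29}
|AD| ∈ {13}
|CD| ∈ {58}
|BD| ∈ [16, 42]
|AC| ∈ [45, 71]
|BC| ∈ [16, 100]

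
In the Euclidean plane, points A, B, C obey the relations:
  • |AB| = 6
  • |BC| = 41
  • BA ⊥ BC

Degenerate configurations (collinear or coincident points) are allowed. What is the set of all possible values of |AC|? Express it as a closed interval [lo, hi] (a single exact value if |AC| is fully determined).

|AB| ∈ {6}
|BC| ∈ {41}
|AC| ∈ {√(1717)}

|AC| = √(1717)  (≈ 41.4367)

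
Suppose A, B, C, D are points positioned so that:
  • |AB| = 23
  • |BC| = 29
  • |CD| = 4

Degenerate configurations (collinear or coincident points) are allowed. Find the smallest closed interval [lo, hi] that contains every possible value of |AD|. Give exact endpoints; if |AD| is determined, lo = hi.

|AD| ∈ [2, 56]  (≈ [2.0000, 56.0000])

|AB| ∈ {23}
|BC| ∈ {29}
|CD| ∈ {4}
|AC| ∈ [6, 52]
|BD| ∈ [25, 33]
|AD| ∈ [2, 56]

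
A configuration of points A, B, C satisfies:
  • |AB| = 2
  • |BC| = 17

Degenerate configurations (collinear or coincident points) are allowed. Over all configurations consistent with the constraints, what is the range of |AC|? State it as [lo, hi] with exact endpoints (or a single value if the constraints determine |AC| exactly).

|AC| ∈ [15, 19]  (≈ [15.0000, 19.0000])

|AB| ∈ {2}
|BC| ∈ {17}
|AC| ∈ [15, 19]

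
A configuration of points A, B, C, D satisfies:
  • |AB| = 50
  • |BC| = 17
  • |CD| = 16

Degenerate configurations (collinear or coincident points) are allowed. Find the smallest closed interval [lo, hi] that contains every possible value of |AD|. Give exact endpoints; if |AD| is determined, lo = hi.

|AD| ∈ [17, 83]  (≈ [17.0000, 83.0000])

|AB| ∈ {50}
|BC| ∈ {17}
|CD| ∈ {16}
|AC| ∈ [33, 67]
|BD| ∈ [1, 33]
|AD| ∈ [17, 83]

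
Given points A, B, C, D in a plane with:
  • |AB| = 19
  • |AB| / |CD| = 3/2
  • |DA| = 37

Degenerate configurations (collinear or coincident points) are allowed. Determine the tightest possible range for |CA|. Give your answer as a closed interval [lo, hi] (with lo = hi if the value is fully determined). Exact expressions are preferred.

|AB| ∈ {19}
|AD| ∈ {37}
|CD| ∈ {38/3}
|BD| ∈ [18, 56]
|AC| ∈ [73/3, 149/3]
|BC| ∈ [16/3, 206/3]

|CA| ∈ [73/3, 149/3]  (≈ [24.3333, 49.6667])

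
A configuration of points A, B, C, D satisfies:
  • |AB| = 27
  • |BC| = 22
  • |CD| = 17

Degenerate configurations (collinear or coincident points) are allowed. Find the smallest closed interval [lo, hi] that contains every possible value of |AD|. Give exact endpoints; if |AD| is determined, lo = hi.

|AB| ∈ {27}
|BC| ∈ {22}
|CD| ∈ {17}
|AC| ∈ [5, 49]
|BD| ∈ [5, 39]
|AD| ∈ [0, 66]

|AD| ∈ [0, 66]  (≈ [0.0000, 66.0000])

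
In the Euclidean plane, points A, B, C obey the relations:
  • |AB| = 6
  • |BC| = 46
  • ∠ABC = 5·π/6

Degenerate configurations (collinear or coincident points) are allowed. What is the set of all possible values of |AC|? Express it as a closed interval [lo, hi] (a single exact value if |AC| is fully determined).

|AC| = 2·√(69·√(3) + 538)  (≈ 51.2840)

|AB| ∈ {6}
|BC| ∈ {46}
|AC| ∈ {2·√(69·√(3) + 538)}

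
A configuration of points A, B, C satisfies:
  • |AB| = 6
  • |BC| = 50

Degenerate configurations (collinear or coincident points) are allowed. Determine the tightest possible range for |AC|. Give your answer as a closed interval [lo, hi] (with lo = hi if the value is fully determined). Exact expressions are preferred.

|AB| ∈ {6}
|BC| ∈ {50}
|AC| ∈ [44, 56]

|AC| ∈ [44, 56]  (≈ [44.0000, 56.0000])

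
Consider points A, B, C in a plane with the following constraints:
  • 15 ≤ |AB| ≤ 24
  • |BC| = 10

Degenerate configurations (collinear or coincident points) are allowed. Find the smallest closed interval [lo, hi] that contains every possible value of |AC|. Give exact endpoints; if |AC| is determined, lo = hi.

|AC| ∈ [5, 34]  (≈ [5.0000, 34.0000])

|AB| ∈ [15, 24]
|BC| ∈ {10}
|AC| ∈ [5, 34]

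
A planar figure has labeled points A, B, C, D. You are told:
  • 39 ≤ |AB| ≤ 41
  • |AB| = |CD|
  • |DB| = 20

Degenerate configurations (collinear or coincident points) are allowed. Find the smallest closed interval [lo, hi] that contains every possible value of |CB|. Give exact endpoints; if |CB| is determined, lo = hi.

|CB| ∈ [19, 61]  (≈ [19.0000, 61.0000])

|AB| ∈ [39, 41]
|BD| ∈ {20}
|CD| ∈ [39, 41]
|AD| ∈ [19, 61]
|BC| ∈ [19, 61]
|AC| ∈ [0, 102]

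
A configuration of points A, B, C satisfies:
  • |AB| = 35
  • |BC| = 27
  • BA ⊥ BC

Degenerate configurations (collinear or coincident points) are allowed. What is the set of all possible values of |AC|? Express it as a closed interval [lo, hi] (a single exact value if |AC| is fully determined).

|AB| ∈ {35}
|BC| ∈ {27}
|AC| ∈ {√(1954)}

|AC| = √(1954)  (≈ 44.2041)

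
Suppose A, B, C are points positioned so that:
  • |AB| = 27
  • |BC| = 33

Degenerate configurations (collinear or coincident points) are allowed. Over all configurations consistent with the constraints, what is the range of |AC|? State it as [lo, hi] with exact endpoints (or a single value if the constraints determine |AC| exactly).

|AB| ∈ {27}
|BC| ∈ {33}
|AC| ∈ [6, 60]

|AC| ∈ [6, 60]  (≈ [6.0000, 60.0000])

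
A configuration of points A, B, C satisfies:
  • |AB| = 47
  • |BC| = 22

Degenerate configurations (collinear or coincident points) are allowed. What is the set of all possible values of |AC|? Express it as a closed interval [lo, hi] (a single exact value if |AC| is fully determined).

|AC| ∈ [25, 69]  (≈ [25.0000, 69.0000])

|AB| ∈ {47}
|BC| ∈ {22}
|AC| ∈ [25, 69]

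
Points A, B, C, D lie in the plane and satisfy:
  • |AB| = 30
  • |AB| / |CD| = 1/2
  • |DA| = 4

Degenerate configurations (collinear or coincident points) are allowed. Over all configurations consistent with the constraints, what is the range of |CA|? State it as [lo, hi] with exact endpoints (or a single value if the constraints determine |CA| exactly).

|CA| ∈ [56, 64]  (≈ [56.0000, 64.0000])

|AB| ∈ {30}
|AD| ∈ {4}
|CD| ∈ {60}
|BD| ∈ [26, 34]
|AC| ∈ [56, 64]
|BC| ∈ [26, 94]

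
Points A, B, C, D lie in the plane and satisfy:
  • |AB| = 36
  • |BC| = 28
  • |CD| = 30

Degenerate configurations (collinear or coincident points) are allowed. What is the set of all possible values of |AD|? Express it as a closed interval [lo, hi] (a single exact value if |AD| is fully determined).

|AB| ∈ {36}
|BC| ∈ {28}
|CD| ∈ {30}
|AC| ∈ [8, 64]
|BD| ∈ [2, 58]
|AD| ∈ [0, 94]

|AD| ∈ [0, 94]  (≈ [0.0000, 94.0000])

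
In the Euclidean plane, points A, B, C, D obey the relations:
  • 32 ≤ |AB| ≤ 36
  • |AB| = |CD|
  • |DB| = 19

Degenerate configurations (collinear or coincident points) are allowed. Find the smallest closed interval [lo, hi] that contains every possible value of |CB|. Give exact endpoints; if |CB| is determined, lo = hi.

|CB| ∈ [13, 55]  (≈ [13.0000, 55.0000])

|AB| ∈ [32, 36]
|BD| ∈ {19}
|CD| ∈ [32, 36]
|AD| ∈ [13, 55]
|BC| ∈ [13, 55]
|AC| ∈ [0, 91]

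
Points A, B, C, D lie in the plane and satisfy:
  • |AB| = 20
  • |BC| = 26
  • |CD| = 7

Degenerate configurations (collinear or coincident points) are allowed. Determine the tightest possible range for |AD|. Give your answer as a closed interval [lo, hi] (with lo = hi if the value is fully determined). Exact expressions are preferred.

|AB| ∈ {20}
|BC| ∈ {26}
|CD| ∈ {7}
|AC| ∈ [6, 46]
|BD| ∈ [19, 33]
|AD| ∈ [0, 53]

|AD| ∈ [0, 53]  (≈ [0.0000, 53.0000])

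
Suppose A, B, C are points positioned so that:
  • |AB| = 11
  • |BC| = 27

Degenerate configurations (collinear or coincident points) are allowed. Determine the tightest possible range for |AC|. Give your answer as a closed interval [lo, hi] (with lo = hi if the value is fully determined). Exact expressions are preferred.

|AC| ∈ [16, 38]  (≈ [16.0000, 38.0000])

|AB| ∈ {11}
|BC| ∈ {27}
|AC| ∈ [16, 38]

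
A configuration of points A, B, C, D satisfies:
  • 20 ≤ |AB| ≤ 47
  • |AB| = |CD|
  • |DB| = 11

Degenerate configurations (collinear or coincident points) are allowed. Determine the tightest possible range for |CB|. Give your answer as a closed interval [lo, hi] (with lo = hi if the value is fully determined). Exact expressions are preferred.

|AB| ∈ [20, 47]
|BD| ∈ {11}
|CD| ∈ [20, 47]
|AD| ∈ [9, 58]
|BC| ∈ [9, 58]
|AC| ∈ [0, 105]

|CB| ∈ [9, 58]  (≈ [9.0000, 58.0000])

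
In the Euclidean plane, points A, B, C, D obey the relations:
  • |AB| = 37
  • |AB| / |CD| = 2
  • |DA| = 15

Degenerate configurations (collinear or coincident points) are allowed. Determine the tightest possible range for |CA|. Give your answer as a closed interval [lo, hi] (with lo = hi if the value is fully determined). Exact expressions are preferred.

|AB| ∈ {37}
|AD| ∈ {15}
|CD| ∈ {37/2}
|BD| ∈ [22, 52]
|AC| ∈ [7/2, 67/2]
|BC| ∈ [7/2, 141/2]

|CA| ∈ [7/2, 67/2]  (≈ [3.5000, 33.5000])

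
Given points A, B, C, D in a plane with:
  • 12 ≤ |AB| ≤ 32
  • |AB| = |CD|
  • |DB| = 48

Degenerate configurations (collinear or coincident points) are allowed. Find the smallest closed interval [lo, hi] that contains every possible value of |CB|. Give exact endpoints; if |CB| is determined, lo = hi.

|AB| ∈ [12, 32]
|BD| ∈ {48}
|CD| ∈ [12, 32]
|AD| ∈ [16, 80]
|BC| ∈ [16, 80]
|AC| ∈ [0, 112]

|CB| ∈ [16, 80]  (≈ [16.0000, 80.0000])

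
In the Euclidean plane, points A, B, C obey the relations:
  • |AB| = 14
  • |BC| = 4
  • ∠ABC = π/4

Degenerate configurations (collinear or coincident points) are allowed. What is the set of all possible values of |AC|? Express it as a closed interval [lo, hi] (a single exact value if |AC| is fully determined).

|AC| = 2·√(53 - 14·√(2))  (≈ 11.5241)

|AB| ∈ {14}
|BC| ∈ {4}
|AC| ∈ {2·√(53 - 14·√(2))}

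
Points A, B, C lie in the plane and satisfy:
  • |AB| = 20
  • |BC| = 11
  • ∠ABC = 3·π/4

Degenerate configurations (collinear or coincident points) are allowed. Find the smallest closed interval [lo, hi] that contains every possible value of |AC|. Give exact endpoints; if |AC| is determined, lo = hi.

|AC| = √(220·√(2) + 521)  (≈ 28.8466)

|AB| ∈ {20}
|BC| ∈ {11}
|AC| ∈ {√(220·√(2) + 521)}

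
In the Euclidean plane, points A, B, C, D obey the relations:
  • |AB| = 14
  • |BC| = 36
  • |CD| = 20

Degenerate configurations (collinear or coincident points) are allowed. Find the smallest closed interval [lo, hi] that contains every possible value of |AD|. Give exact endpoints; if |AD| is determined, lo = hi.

|AB| ∈ {14}
|BC| ∈ {36}
|CD| ∈ {20}
|AC| ∈ [22, 50]
|BD| ∈ [16, 56]
|AD| ∈ [2, 70]

|AD| ∈ [2, 70]  (≈ [2.0000, 70.0000])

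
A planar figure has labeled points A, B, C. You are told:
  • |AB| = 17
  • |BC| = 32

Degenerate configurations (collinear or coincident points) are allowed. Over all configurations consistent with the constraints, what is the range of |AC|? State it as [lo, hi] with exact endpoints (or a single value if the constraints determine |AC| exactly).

|AC| ∈ [15, 49]  (≈ [15.0000, 49.0000])

|AB| ∈ {17}
|BC| ∈ {32}
|AC| ∈ [15, 49]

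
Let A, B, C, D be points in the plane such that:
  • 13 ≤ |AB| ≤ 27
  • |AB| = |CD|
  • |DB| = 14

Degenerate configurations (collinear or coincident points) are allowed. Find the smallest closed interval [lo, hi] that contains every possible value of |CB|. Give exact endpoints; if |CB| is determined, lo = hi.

|CB| ∈ [0, 41]  (≈ [0.0000, 41.0000])

|AB| ∈ [13, 27]
|BD| ∈ {14}
|CD| ∈ [13, 27]
|AD| ∈ [0, 41]
|BC| ∈ [0, 41]
|AC| ∈ [0, 68]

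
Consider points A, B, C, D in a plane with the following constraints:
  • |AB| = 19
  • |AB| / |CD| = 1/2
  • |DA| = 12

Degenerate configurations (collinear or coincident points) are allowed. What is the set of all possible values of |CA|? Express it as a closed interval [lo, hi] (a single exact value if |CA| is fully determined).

|CA| ∈ [26, 50]  (≈ [26.0000, 50.0000])

|AB| ∈ {19}
|AD| ∈ {12}
|CD| ∈ {38}
|BD| ∈ [7, 31]
|AC| ∈ [26, 50]
|BC| ∈ [7, 69]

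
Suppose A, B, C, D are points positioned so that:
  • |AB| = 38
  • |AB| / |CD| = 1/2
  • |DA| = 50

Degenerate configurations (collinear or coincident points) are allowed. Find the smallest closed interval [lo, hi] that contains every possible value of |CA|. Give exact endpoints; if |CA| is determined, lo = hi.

|CA| ∈ [26, 126]  (≈ [26.0000, 126.0000])

|AB| ∈ {38}
|AD| ∈ {50}
|CD| ∈ {76}
|BD| ∈ [12, 88]
|AC| ∈ [26, 126]
|BC| ∈ [0, 164]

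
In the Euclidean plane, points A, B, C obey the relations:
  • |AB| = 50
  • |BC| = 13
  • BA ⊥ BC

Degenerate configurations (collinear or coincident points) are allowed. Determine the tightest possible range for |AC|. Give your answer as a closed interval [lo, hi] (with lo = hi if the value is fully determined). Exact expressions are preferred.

|AB| ∈ {50}
|BC| ∈ {13}
|AC| ∈ {√(2669)}

|AC| = √(2669)  (≈ 51.6624)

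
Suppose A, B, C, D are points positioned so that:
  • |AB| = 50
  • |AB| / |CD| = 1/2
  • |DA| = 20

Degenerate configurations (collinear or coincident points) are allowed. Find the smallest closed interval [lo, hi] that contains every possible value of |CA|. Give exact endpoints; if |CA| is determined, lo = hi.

|AB| ∈ {50}
|AD| ∈ {20}
|CD| ∈ {100}
|BD| ∈ [30, 70]
|AC| ∈ [80, 120]
|BC| ∈ [30, 170]

|CA| ∈ [80, 120]  (≈ [80.0000, 120.0000])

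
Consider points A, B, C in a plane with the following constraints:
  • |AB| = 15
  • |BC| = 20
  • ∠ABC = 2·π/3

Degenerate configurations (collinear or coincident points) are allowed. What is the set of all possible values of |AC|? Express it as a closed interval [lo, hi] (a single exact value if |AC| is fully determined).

|AB| ∈ {15}
|BC| ∈ {20}
|AC| ∈ {5·√(37)}

|AC| = 5·√(37)  (≈ 30.4138)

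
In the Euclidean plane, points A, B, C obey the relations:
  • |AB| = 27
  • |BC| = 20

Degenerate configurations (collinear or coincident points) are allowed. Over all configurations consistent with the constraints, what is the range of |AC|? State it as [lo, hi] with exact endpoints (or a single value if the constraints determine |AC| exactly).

|AC| ∈ [7, 47]  (≈ [7.0000, 47.0000])

|AB| ∈ {27}
|BC| ∈ {20}
|AC| ∈ [7, 47]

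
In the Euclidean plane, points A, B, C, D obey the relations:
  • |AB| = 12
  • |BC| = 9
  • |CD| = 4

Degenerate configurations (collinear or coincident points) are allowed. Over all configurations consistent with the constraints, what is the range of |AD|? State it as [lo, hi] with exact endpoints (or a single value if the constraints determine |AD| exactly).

|AB| ∈ {12}
|BC| ∈ {9}
|CD| ∈ {4}
|AC| ∈ [3, 21]
|BD| ∈ [5, 13]
|AD| ∈ [0, 25]

|AD| ∈ [0, 25]  (≈ [0.0000, 25.0000])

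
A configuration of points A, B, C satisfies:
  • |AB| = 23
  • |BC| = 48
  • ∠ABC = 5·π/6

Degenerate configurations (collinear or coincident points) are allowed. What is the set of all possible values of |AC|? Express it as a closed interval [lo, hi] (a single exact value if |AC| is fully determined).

|AB| ∈ {23}
|BC| ∈ {48}
|AC| ∈ {√(1104·√(3) + 2833)}

|AC| = √(1104·√(3) + 2833)  (≈ 68.8853)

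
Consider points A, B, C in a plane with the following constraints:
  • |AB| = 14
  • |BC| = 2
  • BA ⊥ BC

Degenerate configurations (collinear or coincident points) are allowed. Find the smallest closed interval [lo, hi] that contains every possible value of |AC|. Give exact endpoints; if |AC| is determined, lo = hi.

|AC| = 10·√(2)  (≈ 14.1421)

|AB| ∈ {14}
|BC| ∈ {2}
|AC| ∈ {10·√(2)}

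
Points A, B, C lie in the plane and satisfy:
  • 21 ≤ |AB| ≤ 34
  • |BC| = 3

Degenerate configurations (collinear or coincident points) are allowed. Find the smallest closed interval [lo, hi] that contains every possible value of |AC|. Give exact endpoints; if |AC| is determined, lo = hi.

|AB| ∈ [21, 34]
|BC| ∈ {3}
|AC| ∈ [18, 37]

|AC| ∈ [18, 37]  (≈ [18.0000, 37.0000])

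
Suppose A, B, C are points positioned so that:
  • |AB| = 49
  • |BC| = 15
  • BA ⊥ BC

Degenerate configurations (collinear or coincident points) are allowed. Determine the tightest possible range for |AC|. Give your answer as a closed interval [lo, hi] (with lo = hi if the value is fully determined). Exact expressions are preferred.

|AC| = √(2626)  (≈ 51.2445)

|AB| ∈ {49}
|BC| ∈ {15}
|AC| ∈ {√(2626)}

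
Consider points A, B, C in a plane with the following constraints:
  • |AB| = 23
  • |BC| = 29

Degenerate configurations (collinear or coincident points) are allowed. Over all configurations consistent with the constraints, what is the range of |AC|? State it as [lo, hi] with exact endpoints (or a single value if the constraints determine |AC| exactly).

|AC| ∈ [6, 52]  (≈ [6.0000, 52.0000])

|AB| ∈ {23}
|BC| ∈ {29}
|AC| ∈ [6, 52]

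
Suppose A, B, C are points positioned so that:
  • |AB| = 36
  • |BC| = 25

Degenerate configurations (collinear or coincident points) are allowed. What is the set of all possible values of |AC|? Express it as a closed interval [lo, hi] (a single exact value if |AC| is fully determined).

|AB| ∈ {36}
|BC| ∈ {25}
|AC| ∈ [11, 61]

|AC| ∈ [11, 61]  (≈ [11.0000, 61.0000])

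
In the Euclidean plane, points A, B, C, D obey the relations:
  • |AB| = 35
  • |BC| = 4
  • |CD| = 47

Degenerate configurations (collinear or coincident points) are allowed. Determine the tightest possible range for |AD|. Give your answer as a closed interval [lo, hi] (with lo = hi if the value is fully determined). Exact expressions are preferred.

|AD| ∈ [8, 86]  (≈ [8.0000, 86.0000])

|AB| ∈ {35}
|BC| ∈ {4}
|CD| ∈ {47}
|AC| ∈ [31, 39]
|BD| ∈ [43, 51]
|AD| ∈ [8, 86]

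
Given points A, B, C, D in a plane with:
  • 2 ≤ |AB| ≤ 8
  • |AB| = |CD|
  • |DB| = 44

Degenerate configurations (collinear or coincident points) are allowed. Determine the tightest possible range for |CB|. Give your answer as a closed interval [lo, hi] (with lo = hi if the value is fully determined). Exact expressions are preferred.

|CB| ∈ [36, 52]  (≈ [36.0000, 52.0000])

|AB| ∈ [2, 8]
|BD| ∈ {44}
|CD| ∈ [2, 8]
|AD| ∈ [36, 52]
|BC| ∈ [36, 52]
|AC| ∈ [28, 60]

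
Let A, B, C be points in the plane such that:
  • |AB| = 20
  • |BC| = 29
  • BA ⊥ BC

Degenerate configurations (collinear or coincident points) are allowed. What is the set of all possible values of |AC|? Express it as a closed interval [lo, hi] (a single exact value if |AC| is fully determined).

|AC| = √(1241)  (≈ 35.2278)

|AB| ∈ {20}
|BC| ∈ {29}
|AC| ∈ {√(1241)}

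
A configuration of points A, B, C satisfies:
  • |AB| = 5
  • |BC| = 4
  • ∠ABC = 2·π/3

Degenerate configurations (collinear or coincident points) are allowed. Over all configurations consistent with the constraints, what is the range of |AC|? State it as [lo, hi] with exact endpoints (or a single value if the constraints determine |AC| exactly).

|AB| ∈ {5}
|BC| ∈ {4}
|AC| ∈ {√(61)}

|AC| = √(61)  (≈ 7.8102)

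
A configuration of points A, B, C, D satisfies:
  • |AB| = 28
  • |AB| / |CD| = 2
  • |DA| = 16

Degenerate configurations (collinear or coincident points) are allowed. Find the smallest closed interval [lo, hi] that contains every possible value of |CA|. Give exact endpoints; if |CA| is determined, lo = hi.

|CA| ∈ [2, 30]  (≈ [2.0000, 30.0000])

|AB| ∈ {28}
|AD| ∈ {16}
|CD| ∈ {14}
|BD| ∈ [12, 44]
|AC| ∈ [2, 30]
|BC| ∈ [0, 58]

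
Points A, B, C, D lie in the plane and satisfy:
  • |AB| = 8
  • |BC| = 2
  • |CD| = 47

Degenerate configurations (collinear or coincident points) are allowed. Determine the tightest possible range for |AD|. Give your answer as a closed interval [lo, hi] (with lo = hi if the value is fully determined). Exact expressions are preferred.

|AD| ∈ [37, 57]  (≈ [37.0000, 57.0000])

|AB| ∈ {8}
|BC| ∈ {2}
|CD| ∈ {47}
|AC| ∈ [6, 10]
|BD| ∈ [45, 49]
|AD| ∈ [37, 57]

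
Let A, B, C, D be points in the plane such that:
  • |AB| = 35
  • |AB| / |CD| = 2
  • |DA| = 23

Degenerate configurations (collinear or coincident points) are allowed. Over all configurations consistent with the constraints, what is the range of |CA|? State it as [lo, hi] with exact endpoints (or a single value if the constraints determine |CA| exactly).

|AB| ∈ {35}
|AD| ∈ {23}
|CD| ∈ {35/2}
|BD| ∈ [12, 58]
|AC| ∈ [11/2, 81/2]
|BC| ∈ [0, 151/2]

|CA| ∈ [11/2, 81/2]  (≈ [5.5000, 40.5000])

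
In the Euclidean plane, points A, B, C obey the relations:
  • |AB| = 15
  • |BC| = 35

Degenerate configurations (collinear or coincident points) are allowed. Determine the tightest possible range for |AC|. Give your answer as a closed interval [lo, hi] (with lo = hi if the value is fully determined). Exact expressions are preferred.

|AC| ∈ [20, 50]  (≈ [20.0000, 50.0000])

|AB| ∈ {15}
|BC| ∈ {35}
|AC| ∈ [20, 50]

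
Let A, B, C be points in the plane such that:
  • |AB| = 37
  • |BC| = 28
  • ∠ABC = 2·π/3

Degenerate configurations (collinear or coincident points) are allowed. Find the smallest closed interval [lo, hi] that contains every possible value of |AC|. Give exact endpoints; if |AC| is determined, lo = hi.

|AC| = √(3189)  (≈ 56.4712)

|AB| ∈ {37}
|BC| ∈ {28}
|AC| ∈ {√(3189)}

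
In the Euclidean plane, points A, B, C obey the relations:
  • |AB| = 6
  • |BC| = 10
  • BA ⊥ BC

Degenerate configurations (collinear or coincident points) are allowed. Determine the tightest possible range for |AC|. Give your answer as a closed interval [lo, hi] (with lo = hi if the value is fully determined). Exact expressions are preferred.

|AC| = 2·√(34)  (≈ 11.6619)

|AB| ∈ {6}
|BC| ∈ {10}
|AC| ∈ {2·√(34)}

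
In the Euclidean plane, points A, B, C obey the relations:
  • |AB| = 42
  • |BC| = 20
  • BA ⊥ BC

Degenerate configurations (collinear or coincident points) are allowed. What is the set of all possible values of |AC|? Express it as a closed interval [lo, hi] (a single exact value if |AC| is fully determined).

|AB| ∈ {42}
|BC| ∈ {20}
|AC| ∈ {2·√(541)}

|AC| = 2·√(541)  (≈ 46.5188)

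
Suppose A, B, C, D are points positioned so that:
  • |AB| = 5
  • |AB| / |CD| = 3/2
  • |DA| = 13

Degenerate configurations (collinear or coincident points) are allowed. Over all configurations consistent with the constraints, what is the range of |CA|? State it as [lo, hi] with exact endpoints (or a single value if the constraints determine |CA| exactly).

|CA| ∈ [29/3, 49/3]  (≈ [9.6667, 16.3333])

|AB| ∈ {5}
|AD| ∈ {13}
|CD| ∈ {10/3}
|BD| ∈ [8, 18]
|AC| ∈ [29/3, 49/3]
|BC| ∈ [14/3, 64/3]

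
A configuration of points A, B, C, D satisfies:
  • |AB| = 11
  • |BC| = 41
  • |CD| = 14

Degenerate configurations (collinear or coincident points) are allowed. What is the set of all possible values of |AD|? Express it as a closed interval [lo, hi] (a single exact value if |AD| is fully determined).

|AD| ∈ [16, 66]  (≈ [16.0000, 66.0000])

|AB| ∈ {11}
|BC| ∈ {41}
|CD| ∈ {14}
|AC| ∈ [30, 52]
|BD| ∈ [27, 55]
|AD| ∈ [16, 66]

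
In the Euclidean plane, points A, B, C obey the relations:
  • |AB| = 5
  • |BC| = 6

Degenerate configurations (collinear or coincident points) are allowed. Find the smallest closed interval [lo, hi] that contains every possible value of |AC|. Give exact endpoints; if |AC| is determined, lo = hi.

|AC| ∈ [1, 11]  (≈ [1.0000, 11.0000])

|AB| ∈ {5}
|BC| ∈ {6}
|AC| ∈ [1, 11]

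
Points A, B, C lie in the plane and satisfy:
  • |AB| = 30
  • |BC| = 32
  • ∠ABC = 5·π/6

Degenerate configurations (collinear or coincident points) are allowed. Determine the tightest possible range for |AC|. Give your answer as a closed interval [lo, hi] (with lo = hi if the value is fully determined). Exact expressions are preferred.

|AC| = 2·√(240·√(3) + 481)  (≈ 59.8896)

|AB| ∈ {30}
|BC| ∈ {32}
|AC| ∈ {2·√(240·√(3) + 481)}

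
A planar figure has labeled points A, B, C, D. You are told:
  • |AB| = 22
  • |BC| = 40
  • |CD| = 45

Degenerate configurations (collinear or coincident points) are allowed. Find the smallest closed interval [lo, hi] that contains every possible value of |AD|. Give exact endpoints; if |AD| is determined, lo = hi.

|AB| ∈ {22}
|BC| ∈ {40}
|CD| ∈ {45}
|AC| ∈ [18, 62]
|BD| ∈ [5, 85]
|AD| ∈ [0, 107]

|AD| ∈ [0, 107]  (≈ [0.0000, 107.0000])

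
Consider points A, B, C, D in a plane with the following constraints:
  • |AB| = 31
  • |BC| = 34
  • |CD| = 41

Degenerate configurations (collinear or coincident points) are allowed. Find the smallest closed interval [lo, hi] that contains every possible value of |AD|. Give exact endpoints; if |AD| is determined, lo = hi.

|AD| ∈ [0, 106]  (≈ [0.0000, 106.0000])

|AB| ∈ {31}
|BC| ∈ {34}
|CD| ∈ {41}
|AC| ∈ [3, 65]
|BD| ∈ [7, 75]
|AD| ∈ [0, 106]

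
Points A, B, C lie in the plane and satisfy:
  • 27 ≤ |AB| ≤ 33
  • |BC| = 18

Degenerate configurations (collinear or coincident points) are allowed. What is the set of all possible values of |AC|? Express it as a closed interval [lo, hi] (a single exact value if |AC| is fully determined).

|AB| ∈ [27, 33]
|BC| ∈ {18}
|AC| ∈ [9, 51]

|AC| ∈ [9, 51]  (≈ [9.0000, 51.0000])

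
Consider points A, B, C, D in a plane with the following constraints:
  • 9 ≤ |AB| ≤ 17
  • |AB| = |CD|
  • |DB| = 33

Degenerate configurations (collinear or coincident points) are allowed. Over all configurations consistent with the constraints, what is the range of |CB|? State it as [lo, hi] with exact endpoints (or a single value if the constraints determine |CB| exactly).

|CB| ∈ [16, 50]  (≈ [16.0000, 50.0000])

|AB| ∈ [9, 17]
|BD| ∈ {33}
|CD| ∈ [9, 17]
|AD| ∈ [16, 50]
|BC| ∈ [16, 50]
|AC| ∈ [0, 67]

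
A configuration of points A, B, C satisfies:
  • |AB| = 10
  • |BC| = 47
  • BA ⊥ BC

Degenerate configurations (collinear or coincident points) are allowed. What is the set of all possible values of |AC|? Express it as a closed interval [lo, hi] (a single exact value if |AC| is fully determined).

|AC| = √(2309)  (≈ 48.0521)

|AB| ∈ {10}
|BC| ∈ {47}
|AC| ∈ {√(2309)}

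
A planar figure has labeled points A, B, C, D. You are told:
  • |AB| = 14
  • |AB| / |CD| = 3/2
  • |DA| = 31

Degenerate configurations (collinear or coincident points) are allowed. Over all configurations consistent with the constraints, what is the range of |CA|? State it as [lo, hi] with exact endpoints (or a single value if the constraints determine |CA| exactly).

|AB| ∈ {14}
|AD| ∈ {31}
|CD| ∈ {28/3}
|BD| ∈ [17, 45]
|AC| ∈ [65/3, 121/3]
|BC| ∈ [23/3, 163/3]

|CA| ∈ [65/3, 121/3]  (≈ [21.6667, 40.3333])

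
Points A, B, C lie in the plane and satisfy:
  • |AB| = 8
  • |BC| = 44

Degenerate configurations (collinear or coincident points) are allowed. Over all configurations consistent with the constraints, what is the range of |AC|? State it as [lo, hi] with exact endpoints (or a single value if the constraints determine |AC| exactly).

|AB| ∈ {8}
|BC| ∈ {44}
|AC| ∈ [36, 52]

|AC| ∈ [36, 52]  (≈ [36.0000, 52.0000])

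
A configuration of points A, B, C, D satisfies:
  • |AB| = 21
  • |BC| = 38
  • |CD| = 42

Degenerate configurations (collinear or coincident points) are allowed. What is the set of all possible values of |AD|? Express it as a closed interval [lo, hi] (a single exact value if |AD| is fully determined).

|AB| ∈ {21}
|BC| ∈ {38}
|CD| ∈ {42}
|AC| ∈ [17, 59]
|BD| ∈ [4, 80]
|AD| ∈ [0, 101]

|AD| ∈ [0, 101]  (≈ [0.0000, 101.0000])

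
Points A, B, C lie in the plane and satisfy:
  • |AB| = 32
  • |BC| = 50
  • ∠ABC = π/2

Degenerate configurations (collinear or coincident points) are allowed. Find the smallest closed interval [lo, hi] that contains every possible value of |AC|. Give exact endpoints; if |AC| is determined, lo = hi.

|AB| ∈ {32}
|BC| ∈ {50}
|AC| ∈ {2·√(881)}

|AC| = 2·√(881)  (≈ 59.3633)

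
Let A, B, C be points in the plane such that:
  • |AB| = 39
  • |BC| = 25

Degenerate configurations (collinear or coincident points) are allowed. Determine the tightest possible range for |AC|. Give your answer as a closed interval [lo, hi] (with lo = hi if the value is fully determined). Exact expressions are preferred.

|AC| ∈ [14, 64]  (≈ [14.0000, 64.0000])

|AB| ∈ {39}
|BC| ∈ {25}
|AC| ∈ [14, 64]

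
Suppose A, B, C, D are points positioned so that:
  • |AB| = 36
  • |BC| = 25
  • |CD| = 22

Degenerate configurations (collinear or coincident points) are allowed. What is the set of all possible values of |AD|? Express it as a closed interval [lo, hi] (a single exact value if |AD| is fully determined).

|AD| ∈ [0, 83]  (≈ [0.0000, 83.0000])

|AB| ∈ {36}
|BC| ∈ {25}
|CD| ∈ {22}
|AC| ∈ [11, 61]
|BD| ∈ [3, 47]
|AD| ∈ [0, 83]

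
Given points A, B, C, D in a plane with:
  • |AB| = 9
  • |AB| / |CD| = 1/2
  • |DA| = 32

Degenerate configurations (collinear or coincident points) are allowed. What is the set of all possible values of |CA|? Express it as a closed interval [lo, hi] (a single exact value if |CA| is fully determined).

|CA| ∈ [14, 50]  (≈ [14.0000, 50.0000])

|AB| ∈ {9}
|AD| ∈ {32}
|CD| ∈ {18}
|BD| ∈ [23, 41]
|AC| ∈ [14, 50]
|BC| ∈ [5, 59]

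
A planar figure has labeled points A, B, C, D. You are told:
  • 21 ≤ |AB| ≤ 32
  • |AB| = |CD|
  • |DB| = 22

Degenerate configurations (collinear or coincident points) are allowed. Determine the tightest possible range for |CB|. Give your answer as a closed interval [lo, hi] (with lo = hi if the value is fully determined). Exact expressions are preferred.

|AB| ∈ [21, 32]
|BD| ∈ {22}
|CD| ∈ [21, 32]
|AD| ∈ [0, 54]
|BC| ∈ [0, 54]
|AC| ∈ [0, 86]

|CB| ∈ [0, 54]  (≈ [0.0000, 54.0000])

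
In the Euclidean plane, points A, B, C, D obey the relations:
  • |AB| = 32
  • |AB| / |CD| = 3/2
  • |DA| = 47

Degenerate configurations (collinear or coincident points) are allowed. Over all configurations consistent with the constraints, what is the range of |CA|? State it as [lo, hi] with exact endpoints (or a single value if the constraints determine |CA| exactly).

|AB| ∈ {32}
|AD| ∈ {47}
|CD| ∈ {64/3}
|BD| ∈ [15, 79]
|AC| ∈ [77/3, 205/3]
|BC| ∈ [0, 301/3]

|CA| ∈ [77/3, 205/3]  (≈ [25.6667, 68.3333])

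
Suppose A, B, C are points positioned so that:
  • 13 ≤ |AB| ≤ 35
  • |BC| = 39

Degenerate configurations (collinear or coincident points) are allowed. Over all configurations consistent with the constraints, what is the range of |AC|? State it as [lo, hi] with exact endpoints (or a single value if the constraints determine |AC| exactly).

|AC| ∈ [4, 74]  (≈ [4.0000, 74.0000])

|AB| ∈ [13, 35]
|BC| ∈ {39}
|AC| ∈ [4, 74]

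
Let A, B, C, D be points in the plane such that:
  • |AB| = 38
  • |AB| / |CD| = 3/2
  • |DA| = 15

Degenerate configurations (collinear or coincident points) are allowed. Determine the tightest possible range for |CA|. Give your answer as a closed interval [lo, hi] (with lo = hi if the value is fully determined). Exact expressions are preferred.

|AB| ∈ {38}
|AD| ∈ {15}
|CD| ∈ {76/3}
|BD| ∈ [23, 53]
|AC| ∈ [31/3, 121/3]
|BC| ∈ [0, 235/3]

|CA| ∈ [31/3, 121/3]  (≈ [10.3333, 40.3333])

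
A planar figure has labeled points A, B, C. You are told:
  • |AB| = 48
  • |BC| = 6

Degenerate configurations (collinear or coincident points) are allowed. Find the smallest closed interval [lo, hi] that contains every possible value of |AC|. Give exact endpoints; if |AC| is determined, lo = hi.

|AB| ∈ {48}
|BC| ∈ {6}
|AC| ∈ [42, 54]

|AC| ∈ [42, 54]  (≈ [42.0000, 54.0000])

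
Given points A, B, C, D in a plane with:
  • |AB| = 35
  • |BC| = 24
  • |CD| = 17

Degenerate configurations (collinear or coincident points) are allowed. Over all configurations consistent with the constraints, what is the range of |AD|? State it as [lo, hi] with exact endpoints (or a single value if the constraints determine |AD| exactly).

|AD| ∈ [0, 76]  (≈ [0.0000, 76.0000])

|AB| ∈ {35}
|BC| ∈ {24}
|CD| ∈ {17}
|AC| ∈ [11, 59]
|BD| ∈ [7, 41]
|AD| ∈ [0, 76]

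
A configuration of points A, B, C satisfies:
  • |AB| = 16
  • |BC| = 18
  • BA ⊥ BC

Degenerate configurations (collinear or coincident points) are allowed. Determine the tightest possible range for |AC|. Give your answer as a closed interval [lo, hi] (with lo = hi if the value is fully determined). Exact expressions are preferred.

|AB| ∈ {16}
|BC| ∈ {18}
|AC| ∈ {2·√(145)}

|AC| = 2·√(145)  (≈ 24.0832)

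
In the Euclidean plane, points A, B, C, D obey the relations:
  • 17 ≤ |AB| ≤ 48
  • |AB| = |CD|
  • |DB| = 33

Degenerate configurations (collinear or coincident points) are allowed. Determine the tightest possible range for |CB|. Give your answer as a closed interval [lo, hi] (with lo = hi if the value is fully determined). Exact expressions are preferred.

|CB| ∈ [0, 81]  (≈ [0.0000, 81.0000])

|AB| ∈ [17, 48]
|BD| ∈ {33}
|CD| ∈ [17, 48]
|AD| ∈ [0, 81]
|BC| ∈ [0, 81]
|AC| ∈ [0, 129]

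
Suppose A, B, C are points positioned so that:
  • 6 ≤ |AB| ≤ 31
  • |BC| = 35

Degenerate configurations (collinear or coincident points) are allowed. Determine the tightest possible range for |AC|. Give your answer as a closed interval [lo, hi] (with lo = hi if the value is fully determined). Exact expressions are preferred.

|AC| ∈ [4, 66]  (≈ [4.0000, 66.0000])

|AB| ∈ [6, 31]
|BC| ∈ {35}
|AC| ∈ [4, 66]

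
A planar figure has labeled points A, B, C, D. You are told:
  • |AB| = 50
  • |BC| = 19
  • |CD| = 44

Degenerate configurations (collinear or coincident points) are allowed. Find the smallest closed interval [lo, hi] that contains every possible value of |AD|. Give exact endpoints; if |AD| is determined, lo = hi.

|AD| ∈ [0, 113]  (≈ [0.0000, 113.0000])

|AB| ∈ {50}
|BC| ∈ {19}
|CD| ∈ {44}
|AC| ∈ [31, 69]
|BD| ∈ [25, 63]
|AD| ∈ [0, 113]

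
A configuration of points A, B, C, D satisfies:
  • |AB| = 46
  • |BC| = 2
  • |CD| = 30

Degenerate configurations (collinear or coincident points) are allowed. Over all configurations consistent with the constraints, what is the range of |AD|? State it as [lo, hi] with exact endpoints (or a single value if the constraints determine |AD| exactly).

|AD| ∈ [14, 78]  (≈ [14.0000, 78.0000])

|AB| ∈ {46}
|BC| ∈ {2}
|CD| ∈ {30}
|AC| ∈ [44, 48]
|BD| ∈ [28, 32]
|AD| ∈ [14, 78]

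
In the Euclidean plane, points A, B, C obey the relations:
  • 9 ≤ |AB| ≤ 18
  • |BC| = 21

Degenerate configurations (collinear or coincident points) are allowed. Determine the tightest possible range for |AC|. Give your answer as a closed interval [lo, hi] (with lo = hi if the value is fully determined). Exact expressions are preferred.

|AC| ∈ [3, 39]  (≈ [3.0000, 39.0000])

|AB| ∈ [9, 18]
|BC| ∈ {21}
|AC| ∈ [3, 39]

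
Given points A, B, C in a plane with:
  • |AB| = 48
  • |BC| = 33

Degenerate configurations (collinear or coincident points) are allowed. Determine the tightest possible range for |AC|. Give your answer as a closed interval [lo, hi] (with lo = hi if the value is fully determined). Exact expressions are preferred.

|AC| ∈ [15, 81]  (≈ [15.0000, 81.0000])

|AB| ∈ {48}
|BC| ∈ {33}
|AC| ∈ [15, 81]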